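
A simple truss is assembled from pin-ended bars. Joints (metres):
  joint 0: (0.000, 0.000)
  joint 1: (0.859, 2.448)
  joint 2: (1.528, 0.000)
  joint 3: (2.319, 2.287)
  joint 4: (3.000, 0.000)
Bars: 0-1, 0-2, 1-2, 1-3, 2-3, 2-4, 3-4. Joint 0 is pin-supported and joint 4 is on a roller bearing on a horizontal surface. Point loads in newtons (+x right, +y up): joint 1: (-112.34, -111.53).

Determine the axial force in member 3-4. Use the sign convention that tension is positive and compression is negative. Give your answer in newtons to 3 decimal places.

62.327

N=5 nodes, M=7 members, R=3 reactions → 2N=10, M+R=10
member 0 (0-1): L=2.5943, (cx,cy)=(0.3311,0.9436)
member 1 (0-2): L=1.5280, (cx,cy)=(1.0000,0.0000)
member 2 (1-2): L=2.5378, (cx,cy)=(0.2636,-0.9646)
member 3 (1-3): L=1.4689, (cx,cy)=(0.9940,-0.1096)
member 4 (2-3): L=2.4199, (cx,cy)=(0.3269,0.9451)
member 5 (2-4): L=1.4720, (cx,cy)=(1.0000,0.0000)
member 6 (3-4): L=2.3862, (cx,cy)=(0.2854,-0.9584)
solve A·x = −loads:
  F[0-1] = -181.5026 N (compression)
  F[0-2] = -52.2434 N (compression)
  F[1-2] = +57.6914 N (tension)
  F[1-3] = +37.2595 N (tension)
  F[2-3] = -58.8853 N (compression)
  F[2-4] = -17.7872 N (compression)
  F[3-4] = +62.3267 N (tension)
  Rx@0 = +112.3400 N
  Ry@0 = +171.2647 N
  Ry@4 = -59.7347 N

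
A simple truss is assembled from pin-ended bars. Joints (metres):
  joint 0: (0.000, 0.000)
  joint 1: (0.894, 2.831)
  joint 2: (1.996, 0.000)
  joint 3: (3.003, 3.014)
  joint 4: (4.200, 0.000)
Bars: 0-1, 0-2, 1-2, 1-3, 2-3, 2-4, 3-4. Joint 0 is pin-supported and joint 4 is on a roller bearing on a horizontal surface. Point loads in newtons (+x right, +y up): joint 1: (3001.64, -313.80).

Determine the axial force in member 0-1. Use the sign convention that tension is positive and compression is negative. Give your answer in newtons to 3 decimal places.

N=5 nodes, M=7 members, R=3 reactions → 2N=10, M+R=10
member 0 (0-1): L=2.9688, (cx,cy)=(0.3011,0.9536)
member 1 (0-2): L=1.9960, (cx,cy)=(1.0000,0.0000)
member 2 (1-2): L=3.0379, (cx,cy)=(0.3627,-0.9319)
member 3 (1-3): L=2.1169, (cx,cy)=(0.9963,0.0864)
member 4 (2-3): L=3.1778, (cx,cy)=(0.3169,0.9485)
member 5 (2-4): L=2.2040, (cx,cy)=(1.0000,0.0000)
member 6 (3-4): L=3.2430, (cx,cy)=(0.3691,-0.9294)
solve A·x = −loads:
  F[0-1] = +1862.7047 N (tension)
  F[0-2] = +2440.7212 N (tension)
  F[1-2] = -2389.3652 N (compression)
  F[1-3] = -1579.8979 N (compression)
  F[2-3] = +2347.6081 N (tension)
  F[2-4] = +830.0535 N (tension)
  F[3-4] = -2248.8370 N (compression)
  Rx@0 = -3001.6400 N
  Ry@0 = -1776.2429 N
  Ry@4 = +2090.0429 N

1862.705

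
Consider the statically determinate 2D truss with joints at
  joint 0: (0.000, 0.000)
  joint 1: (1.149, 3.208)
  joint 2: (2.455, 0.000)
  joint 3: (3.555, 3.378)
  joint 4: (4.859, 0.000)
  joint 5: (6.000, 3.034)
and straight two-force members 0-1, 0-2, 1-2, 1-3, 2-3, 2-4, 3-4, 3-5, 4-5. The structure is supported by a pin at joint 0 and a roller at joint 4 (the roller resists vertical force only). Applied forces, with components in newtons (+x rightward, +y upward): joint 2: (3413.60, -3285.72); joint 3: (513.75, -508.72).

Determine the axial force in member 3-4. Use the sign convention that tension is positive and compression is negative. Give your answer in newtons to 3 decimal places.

-2561.316

N=6 nodes, M=9 members, R=3 reactions → 2N=12, M+R=12
member 0 (0-1): L=3.4076, (cx,cy)=(0.3372,0.9414)
member 1 (0-2): L=2.4550, (cx,cy)=(1.0000,0.0000)
member 2 (1-2): L=3.4637, (cx,cy)=(0.3771,-0.9262)
member 3 (1-3): L=2.4120, (cx,cy)=(0.9975,0.0705)
member 4 (2-3): L=3.5526, (cx,cy)=(0.3096,0.9509)
member 5 (2-4): L=2.4040, (cx,cy)=(1.0000,0.0000)
member 6 (3-4): L=3.6210, (cx,cy)=(0.3601,-0.9329)
member 7 (3-5): L=2.4691, (cx,cy)=(0.9902,-0.1393)
member 8 (4-5): L=3.2415, (cx,cy)=(0.3520,0.9360)
solve A·x = −loads:
  F[0-1] = -1492.3788 N (compression)
  F[0-2] = +4430.5673 N (tension)
  F[1-2] = +1437.2154 N (tension)
  F[1-3] = -1047.7371 N (compression)
  F[2-3] = +2055.6070 N (tension)
  F[2-4] = +922.3969 N (tension)
  F[3-4] = -2561.3158 N (compression)
  F[3-5] = +0.0000 N (tension)
  F[4-5] = -0.0000 N (compression)
  Rx@0 = -3927.3500 N
  Ry@0 = +1404.9793 N
  Ry@4 = +2389.4607 N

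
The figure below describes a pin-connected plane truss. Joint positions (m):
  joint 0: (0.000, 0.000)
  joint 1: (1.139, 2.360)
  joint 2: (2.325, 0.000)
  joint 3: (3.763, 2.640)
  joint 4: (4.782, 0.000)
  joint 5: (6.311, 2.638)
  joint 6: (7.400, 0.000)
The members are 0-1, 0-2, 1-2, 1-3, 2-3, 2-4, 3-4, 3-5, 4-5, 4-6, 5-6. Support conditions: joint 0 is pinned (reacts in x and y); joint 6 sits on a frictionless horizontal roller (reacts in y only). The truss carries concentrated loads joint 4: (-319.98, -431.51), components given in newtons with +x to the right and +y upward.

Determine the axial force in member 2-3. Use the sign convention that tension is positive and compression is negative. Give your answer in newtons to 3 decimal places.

-156.494

N=7 nodes, M=11 members, R=3 reactions → 2N=14, M+R=14
member 0 (0-1): L=2.6205, (cx,cy)=(0.4347,0.9006)
member 1 (0-2): L=2.3250, (cx,cy)=(1.0000,0.0000)
member 2 (1-2): L=2.6412, (cx,cy)=(0.4490,-0.8935)
member 3 (1-3): L=2.6389, (cx,cy)=(0.9944,0.1061)
member 4 (2-3): L=3.0062, (cx,cy)=(0.4783,0.8782)
member 5 (2-4): L=2.4570, (cx,cy)=(1.0000,0.0000)
member 6 (3-4): L=2.8298, (cx,cy)=(0.3601,-0.9329)
member 7 (3-5): L=2.5480, (cx,cy)=(1.0000,-0.0008)
member 8 (4-5): L=3.0491, (cx,cy)=(0.5015,0.8652)
member 9 (4-6): L=2.6180, (cx,cy)=(1.0000,0.0000)
member 10 (5-6): L=2.8539, (cx,cy)=(0.3816,-0.9243)
solve A·x = −loads:
  F[0-1] = -169.5110 N (compression)
  F[0-2] = -246.3015 N (compression)
  F[1-2] = +153.8075 N (tension)
  F[1-3] = -143.5530 N (compression)
  F[2-3] = -156.4945 N (compression)
  F[2-4] = -102.3799 N (compression)
  F[3-4] = +163.8714 N (tension)
  F[3-5] = -276.6089 N (compression)
  F[4-5] = +322.0508 N (tension)
  F[4-6] = +115.1123 N (tension)
  F[5-6] = -301.6745 N (compression)
  Rx@0 = +319.9800 N
  Ry@0 = +152.6612 N
  Ry@6 = +278.8488 N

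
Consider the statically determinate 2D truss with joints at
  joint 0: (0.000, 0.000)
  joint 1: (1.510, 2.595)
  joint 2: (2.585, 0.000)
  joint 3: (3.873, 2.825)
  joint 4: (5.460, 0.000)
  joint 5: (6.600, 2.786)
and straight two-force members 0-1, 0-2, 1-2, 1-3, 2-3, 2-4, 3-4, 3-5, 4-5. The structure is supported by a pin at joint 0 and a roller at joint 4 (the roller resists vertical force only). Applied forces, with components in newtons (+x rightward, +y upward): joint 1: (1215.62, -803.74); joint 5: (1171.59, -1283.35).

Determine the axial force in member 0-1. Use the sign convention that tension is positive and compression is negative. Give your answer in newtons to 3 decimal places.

N=6 nodes, M=9 members, R=3 reactions → 2N=12, M+R=12
member 0 (0-1): L=3.0024, (cx,cy)=(0.5029,0.8643)
member 1 (0-2): L=2.5850, (cx,cy)=(1.0000,0.0000)
member 2 (1-2): L=2.8089, (cx,cy)=(0.3827,-0.9239)
member 3 (1-3): L=2.3742, (cx,cy)=(0.9953,0.0969)
member 4 (2-3): L=3.1048, (cx,cy)=(0.4148,0.9099)
member 5 (2-4): L=2.8750, (cx,cy)=(1.0000,0.0000)
member 6 (3-4): L=3.2402, (cx,cy)=(0.4898,-0.8718)
member 7 (3-5): L=2.7273, (cx,cy)=(0.9999,-0.0143)
member 8 (4-5): L=3.0102, (cx,cy)=(0.3787,0.9255)
solve A·x = −loads:
  F[0-1] = +997.3791 N (tension)
  F[0-2] = +1885.5893 N (tension)
  F[1-2] = -1805.4972 N (compression)
  F[1-3] = -23.1106 N (compression)
  F[2-3] = +1833.2246 N (tension)
  F[2-4] = +434.0858 N (tension)
  F[3-4] = -1938.3221 N (compression)
  F[3-5] = +1687.0235 N (tension)
  F[4-5] = -1360.5672 N (compression)
  Rx@0 = -2387.2100 N
  Ry@0 = -862.0567 N
  Ry@4 = +2949.1467 N

997.379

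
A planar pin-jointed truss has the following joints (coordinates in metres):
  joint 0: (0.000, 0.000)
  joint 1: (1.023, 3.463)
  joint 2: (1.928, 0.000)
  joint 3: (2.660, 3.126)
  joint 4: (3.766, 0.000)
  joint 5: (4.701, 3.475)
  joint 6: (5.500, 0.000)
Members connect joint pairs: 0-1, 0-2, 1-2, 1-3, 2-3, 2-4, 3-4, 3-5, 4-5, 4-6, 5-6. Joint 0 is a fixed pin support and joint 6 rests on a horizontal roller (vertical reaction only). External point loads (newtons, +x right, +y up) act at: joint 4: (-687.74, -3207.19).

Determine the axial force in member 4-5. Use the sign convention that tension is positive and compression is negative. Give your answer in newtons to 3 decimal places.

N=7 nodes, M=11 members, R=3 reactions → 2N=14, M+R=14
member 0 (0-1): L=3.6109, (cx,cy)=(0.2833,0.9590)
member 1 (0-2): L=1.9280, (cx,cy)=(1.0000,0.0000)
member 2 (1-2): L=3.5793, (cx,cy)=(0.2528,-0.9675)
member 3 (1-3): L=1.6713, (cx,cy)=(0.9795,-0.2016)
member 4 (2-3): L=3.2106, (cx,cy)=(0.2280,0.9737)
member 5 (2-4): L=1.8380, (cx,cy)=(1.0000,0.0000)
member 6 (3-4): L=3.3159, (cx,cy)=(0.3335,-0.9427)
member 7 (3-5): L=2.0706, (cx,cy)=(0.9857,0.1685)
member 8 (4-5): L=3.5986, (cx,cy)=(0.2598,0.9657)
member 9 (4-6): L=1.7340, (cx,cy)=(1.0000,0.0000)
member 10 (5-6): L=3.5657, (cx,cy)=(0.2241,-0.9746)
solve A·x = −loads:
  F[0-1] = -1054.3360 N (compression)
  F[0-2] = -389.0407 N (compression)
  F[1-2] = +1171.6904 N (tension)
  F[1-3] = -607.4289 N (compression)
  F[2-3] = -1164.2844 N (compression)
  F[2-4] = +172.6666 N (tension)
  F[3-4] = +864.2147 N (tension)
  F[3-5] = -1165.3337 N (compression)
  F[4-5] = +2477.5546 N (tension)
  F[4-6] = +504.9336 N (tension)
  F[5-6] = -2253.3521 N (compression)
  Rx@0 = +687.7400 N
  Ry@0 = +1011.1395 N
  Ry@6 = +2196.0505 N

2477.555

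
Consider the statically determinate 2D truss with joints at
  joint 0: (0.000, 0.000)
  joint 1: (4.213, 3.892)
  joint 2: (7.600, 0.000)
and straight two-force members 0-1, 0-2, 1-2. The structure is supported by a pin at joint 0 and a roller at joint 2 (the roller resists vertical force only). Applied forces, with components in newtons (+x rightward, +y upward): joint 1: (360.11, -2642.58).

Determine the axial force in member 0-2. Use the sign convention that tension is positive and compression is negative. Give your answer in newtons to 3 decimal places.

N=3 nodes, M=3 members, R=3 reactions → 2N=6, M+R=6
member 0 (0-1): L=5.7356, (cx,cy)=(0.7345,0.6786)
member 1 (0-2): L=7.6000, (cx,cy)=(1.0000,0.0000)
member 2 (1-2): L=5.1594, (cx,cy)=(0.6565,-0.7544)
solve A·x = −loads:
  F[0-1] = -1463.7736 N (compression)
  F[0-2] = +1435.3044 N (tension)
  F[1-2] = -2186.3930 N (compression)
  Rx@0 = -360.1100 N
  Ry@0 = +993.2724 N
  Ry@2 = +1649.3076 N

1435.304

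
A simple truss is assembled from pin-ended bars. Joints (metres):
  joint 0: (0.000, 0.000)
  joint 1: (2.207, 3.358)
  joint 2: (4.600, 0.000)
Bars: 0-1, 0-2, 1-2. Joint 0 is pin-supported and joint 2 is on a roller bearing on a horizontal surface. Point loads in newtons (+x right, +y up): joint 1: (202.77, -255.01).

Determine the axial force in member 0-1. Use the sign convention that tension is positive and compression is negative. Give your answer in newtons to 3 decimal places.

18.382

N=3 nodes, M=3 members, R=3 reactions → 2N=6, M+R=6
member 0 (0-1): L=4.0183, (cx,cy)=(0.5492,0.8357)
member 1 (0-2): L=4.6000, (cx,cy)=(1.0000,0.0000)
member 2 (1-2): L=4.1234, (cx,cy)=(0.5803,-0.8144)
solve A·x = −loads:
  F[0-1] = +18.3822 N (tension)
  F[0-2] = +192.6739 N (tension)
  F[1-2] = -331.9999 N (compression)
  Rx@0 = -202.7700 N
  Ry@0 = -15.3615 N
  Ry@2 = +270.3715 N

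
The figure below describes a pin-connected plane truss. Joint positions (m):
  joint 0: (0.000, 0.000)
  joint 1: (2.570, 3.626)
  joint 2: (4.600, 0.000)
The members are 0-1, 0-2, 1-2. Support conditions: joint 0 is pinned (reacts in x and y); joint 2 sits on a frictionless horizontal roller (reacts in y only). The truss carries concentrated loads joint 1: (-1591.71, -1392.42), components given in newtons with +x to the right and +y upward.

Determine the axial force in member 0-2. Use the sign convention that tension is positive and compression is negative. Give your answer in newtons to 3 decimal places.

N=3 nodes, M=3 members, R=3 reactions → 2N=6, M+R=6
member 0 (0-1): L=4.4444, (cx,cy)=(0.5783,0.8159)
member 1 (0-2): L=4.6000, (cx,cy)=(1.0000,0.0000)
member 2 (1-2): L=4.1556, (cx,cy)=(0.4885,-0.8726)
solve A·x = −loads:
  F[0-1] = -2291.0449 N (compression)
  F[0-2] = -266.9028 N (compression)
  F[1-2] = +546.3714 N (tension)
  Rx@0 = +1591.7100 N
  Ry@0 = +1869.1637 N
  Ry@2 = -476.7437 N

-266.903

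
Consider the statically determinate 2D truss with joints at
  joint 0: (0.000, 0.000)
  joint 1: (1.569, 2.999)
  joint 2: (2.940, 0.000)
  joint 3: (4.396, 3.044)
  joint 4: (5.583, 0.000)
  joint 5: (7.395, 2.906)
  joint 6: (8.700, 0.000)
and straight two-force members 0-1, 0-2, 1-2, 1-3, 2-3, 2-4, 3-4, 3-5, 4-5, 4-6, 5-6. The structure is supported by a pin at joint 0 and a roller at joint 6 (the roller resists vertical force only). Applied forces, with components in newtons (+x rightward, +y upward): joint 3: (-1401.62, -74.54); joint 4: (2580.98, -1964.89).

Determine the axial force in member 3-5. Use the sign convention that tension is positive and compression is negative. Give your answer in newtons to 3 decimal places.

-843.569

N=7 nodes, M=11 members, R=3 reactions → 2N=14, M+R=14
member 0 (0-1): L=3.3846, (cx,cy)=(0.4636,0.8861)
member 1 (0-2): L=2.9400, (cx,cy)=(1.0000,0.0000)
member 2 (1-2): L=3.2975, (cx,cy)=(0.4158,-0.9095)
member 3 (1-3): L=2.8274, (cx,cy)=(0.9999,0.0159)
member 4 (2-3): L=3.3743, (cx,cy)=(0.4315,0.9021)
member 5 (2-4): L=2.6430, (cx,cy)=(1.0000,0.0000)
member 6 (3-4): L=3.2672, (cx,cy)=(0.3633,-0.9317)
member 7 (3-5): L=3.0022, (cx,cy)=(0.9989,-0.0460)
member 8 (4-5): L=3.4246, (cx,cy)=(0.5291,0.8486)
member 9 (4-6): L=3.1170, (cx,cy)=(1.0000,0.0000)
member 10 (5-6): L=3.1856, (cx,cy)=(0.4097,-0.9122)
solve A·x = −loads:
  F[0-1] = -1389.5793 N (compression)
  F[0-2] = +1823.5208 N (tension)
  F[1-2] = +1332.8402 N (tension)
  F[1-3] = -1198.4635 N (compression)
  F[2-3] = -1343.7100 N (compression)
  F[2-4] = +2957.4791 N (tension)
  F[3-4] = +1283.1679 N (tension)
  F[3-5] = -843.5692 N (compression)
  F[4-5] = +906.7166 N (tension)
  F[4-6] = +362.9281 N (tension)
  F[5-6] = -885.9258 N (compression)
  Rx@0 = -1179.3600 N
  Ry@0 = +1231.2544 N
  Ry@6 = +808.1756 N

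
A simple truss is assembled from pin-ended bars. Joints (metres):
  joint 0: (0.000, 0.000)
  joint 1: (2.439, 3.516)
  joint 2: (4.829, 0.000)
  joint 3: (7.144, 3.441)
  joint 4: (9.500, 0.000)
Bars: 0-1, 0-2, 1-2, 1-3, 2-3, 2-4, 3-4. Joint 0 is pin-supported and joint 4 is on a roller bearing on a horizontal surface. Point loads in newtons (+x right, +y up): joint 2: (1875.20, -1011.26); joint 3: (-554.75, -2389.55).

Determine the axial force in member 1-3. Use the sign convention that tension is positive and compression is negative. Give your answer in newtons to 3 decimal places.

N=5 nodes, M=7 members, R=3 reactions → 2N=10, M+R=10
member 0 (0-1): L=4.2791, (cx,cy)=(0.5700,0.8217)
member 1 (0-2): L=4.8290, (cx,cy)=(1.0000,0.0000)
member 2 (1-2): L=4.2514, (cx,cy)=(0.5622,-0.8270)
member 3 (1-3): L=4.7056, (cx,cy)=(0.9999,-0.0159)
member 4 (2-3): L=4.1473, (cx,cy)=(0.5582,0.8297)
member 5 (2-4): L=4.6710, (cx,cy)=(1.0000,0.0000)
member 6 (3-4): L=4.1703, (cx,cy)=(0.5650,-0.8251)
solve A·x = −loads:
  F[0-1] = -1570.9203 N (compression)
  F[0-2] = +2215.8358 N (tension)
  F[1-2] = +1595.2812 N (tension)
  F[1-3] = -1792.4303 N (compression)
  F[2-3] = -371.3049 N (compression)
  F[2-4] = +1444.7153 N (tension)
  F[3-4] = -2557.2429 N (compression)
  Rx@0 = -1320.4500 N
  Ry@0 = +1290.7653 N
  Ry@4 = +2110.0447 N

-1792.430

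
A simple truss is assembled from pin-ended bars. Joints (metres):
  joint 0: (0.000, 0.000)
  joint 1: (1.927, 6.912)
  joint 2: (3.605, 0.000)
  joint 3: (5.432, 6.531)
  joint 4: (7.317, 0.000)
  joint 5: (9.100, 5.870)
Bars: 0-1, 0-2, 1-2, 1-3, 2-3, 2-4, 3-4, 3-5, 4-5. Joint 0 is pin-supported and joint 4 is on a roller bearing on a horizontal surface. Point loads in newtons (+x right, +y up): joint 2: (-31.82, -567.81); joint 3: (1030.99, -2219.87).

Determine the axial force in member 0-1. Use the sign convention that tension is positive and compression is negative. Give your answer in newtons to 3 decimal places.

62.602

N=6 nodes, M=9 members, R=3 reactions → 2N=12, M+R=12
member 0 (0-1): L=7.1756, (cx,cy)=(0.2685,0.9633)
member 1 (0-2): L=3.6050, (cx,cy)=(1.0000,0.0000)
member 2 (1-2): L=7.1128, (cx,cy)=(0.2359,-0.9718)
member 3 (1-3): L=3.5256, (cx,cy)=(0.9941,-0.1081)
member 4 (2-3): L=6.7817, (cx,cy)=(0.2694,0.9630)
member 5 (2-4): L=3.7120, (cx,cy)=(1.0000,0.0000)
member 6 (3-4): L=6.7976, (cx,cy)=(0.2773,-0.9608)
member 7 (3-5): L=3.7271, (cx,cy)=(0.9841,-0.1774)
member 8 (4-5): L=6.1348, (cx,cy)=(0.2906,0.9568)
solve A·x = −loads:
  F[0-1] = +62.6017 N (tension)
  F[0-2] = +982.3584 N (tension)
  F[1-2] = -65.6670 N (compression)
  F[1-3] = +32.4937 N (tension)
  F[2-3] = +655.8722 N (tension)
  F[2-4] = +821.9945 N (tension)
  F[3-4] = -2964.2329 N (compression)
  F[3-5] = +0.0000 N (tension)
  F[4-5] = -0.0000 N (compression)
  Rx@0 = -999.1700 N
  Ry@0 = -60.3020 N
  Ry@4 = +2847.9820 N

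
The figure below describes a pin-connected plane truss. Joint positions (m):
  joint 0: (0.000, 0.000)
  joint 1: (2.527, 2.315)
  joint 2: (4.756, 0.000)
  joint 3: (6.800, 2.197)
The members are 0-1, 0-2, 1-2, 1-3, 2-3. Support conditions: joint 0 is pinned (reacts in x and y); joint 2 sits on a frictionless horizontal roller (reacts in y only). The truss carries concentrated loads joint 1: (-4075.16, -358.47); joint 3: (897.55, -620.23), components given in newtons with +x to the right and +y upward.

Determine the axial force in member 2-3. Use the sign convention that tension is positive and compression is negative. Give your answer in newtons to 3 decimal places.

-792.920

N=4 nodes, M=5 members, R=3 reactions → 2N=8, M+R=8
member 0 (0-1): L=3.4271, (cx,cy)=(0.7374,0.6755)
member 1 (0-2): L=4.7560, (cx,cy)=(1.0000,0.0000)
member 2 (1-2): L=3.2137, (cx,cy)=(0.6936,-0.7204)
member 3 (1-3): L=4.2746, (cx,cy)=(0.9996,-0.0276)
member 4 (2-3): L=3.0008, (cx,cy)=(0.6812,0.7321)
solve A·x = −loads:
  F[0-1] = -2176.8001 N (compression)
  F[0-2] = -1572.5246 N (compression)
  F[1-2] = +1488.5010 N (tension)
  F[1-3] = +1438.1987 N (tension)
  F[2-3] = -792.9202 N (compression)
  Rx@0 = +3177.6100 N
  Ry@0 = +1470.4284 N
  Ry@2 = -491.7284 N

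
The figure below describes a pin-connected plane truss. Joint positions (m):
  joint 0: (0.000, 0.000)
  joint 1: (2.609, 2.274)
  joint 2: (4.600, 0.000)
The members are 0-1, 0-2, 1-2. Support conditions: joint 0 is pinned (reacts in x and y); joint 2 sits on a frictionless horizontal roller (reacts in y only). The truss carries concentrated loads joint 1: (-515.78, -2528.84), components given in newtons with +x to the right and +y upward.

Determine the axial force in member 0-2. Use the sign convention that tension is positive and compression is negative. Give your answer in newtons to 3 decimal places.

N=3 nodes, M=3 members, R=3 reactions → 2N=6, M+R=6
member 0 (0-1): L=3.4609, (cx,cy)=(0.7538,0.6571)
member 1 (0-2): L=4.6000, (cx,cy)=(1.0000,0.0000)
member 2 (1-2): L=3.0224, (cx,cy)=(0.6587,-0.7524)
solve A·x = −loads:
  F[0-1] = -2053.9085 N (compression)
  F[0-2] = +1032.5509 N (tension)
  F[1-2] = -1567.4664 N (compression)
  Rx@0 = +515.7800 N
  Ry@0 = +1349.5226 N
  Ry@2 = +1179.3174 N

1032.551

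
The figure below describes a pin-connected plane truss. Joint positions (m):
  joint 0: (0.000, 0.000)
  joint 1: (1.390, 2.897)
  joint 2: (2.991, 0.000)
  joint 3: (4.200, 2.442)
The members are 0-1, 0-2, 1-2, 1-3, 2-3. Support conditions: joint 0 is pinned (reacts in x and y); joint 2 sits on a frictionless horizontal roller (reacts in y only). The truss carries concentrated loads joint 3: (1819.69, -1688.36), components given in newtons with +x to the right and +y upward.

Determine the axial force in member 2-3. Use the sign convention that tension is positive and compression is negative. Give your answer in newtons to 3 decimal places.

-1439.750

N=4 nodes, M=5 members, R=3 reactions → 2N=8, M+R=8
member 0 (0-1): L=3.2132, (cx,cy)=(0.4326,0.9016)
member 1 (0-2): L=2.9910, (cx,cy)=(1.0000,0.0000)
member 2 (1-2): L=3.3100, (cx,cy)=(0.4837,-0.8752)
member 3 (1-3): L=2.8466, (cx,cy)=(0.9871,-0.1598)
member 4 (2-3): L=2.7249, (cx,cy)=(0.4437,0.8962)
solve A·x = −loads:
  F[0-1] = +2404.7945 N (tension)
  F[0-2] = +779.4014 N (tension)
  F[1-2] = -2932.0291 N (compression)
  F[1-3] = +2490.5088 N (tension)
  F[2-3] = -1439.7496 N (compression)
  Rx@0 = -1819.6900 N
  Ry@0 = -2168.1412 N
  Ry@2 = +3856.5012 N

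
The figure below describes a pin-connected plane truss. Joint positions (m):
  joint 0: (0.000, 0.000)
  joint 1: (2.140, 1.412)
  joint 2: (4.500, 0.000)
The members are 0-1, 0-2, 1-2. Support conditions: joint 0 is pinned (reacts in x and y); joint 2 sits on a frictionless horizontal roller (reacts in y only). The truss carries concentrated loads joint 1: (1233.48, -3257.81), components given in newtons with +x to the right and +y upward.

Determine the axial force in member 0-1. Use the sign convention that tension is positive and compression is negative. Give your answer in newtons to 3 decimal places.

N=3 nodes, M=3 members, R=3 reactions → 2N=6, M+R=6
member 0 (0-1): L=2.5639, (cx,cy)=(0.8347,0.5507)
member 1 (0-2): L=4.5000, (cx,cy)=(1.0000,0.0000)
member 2 (1-2): L=2.7502, (cx,cy)=(0.8581,-0.5134)
solve A·x = −loads:
  F[0-1] = -2399.5302 N (compression)
  F[0-2] = +3236.3226 N (tension)
  F[1-2] = -3771.3490 N (compression)
  Rx@0 = -1233.4800 N
  Ry@0 = +1321.5017 N
  Ry@2 = +1936.3083 N

-2399.530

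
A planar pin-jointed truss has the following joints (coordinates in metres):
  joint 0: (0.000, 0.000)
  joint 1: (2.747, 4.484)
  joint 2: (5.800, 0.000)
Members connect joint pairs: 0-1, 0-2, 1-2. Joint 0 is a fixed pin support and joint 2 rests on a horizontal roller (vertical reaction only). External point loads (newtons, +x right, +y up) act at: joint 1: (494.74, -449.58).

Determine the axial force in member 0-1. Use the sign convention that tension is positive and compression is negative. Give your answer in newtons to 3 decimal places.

N=3 nodes, M=3 members, R=3 reactions → 2N=6, M+R=6
member 0 (0-1): L=5.2585, (cx,cy)=(0.5224,0.8527)
member 1 (0-2): L=5.8000, (cx,cy)=(1.0000,0.0000)
member 2 (1-2): L=5.4247, (cx,cy)=(0.5628,-0.8266)
solve A·x = −loads:
  F[0-1] = +171.0264 N (tension)
  F[0-2] = +405.3978 N (tension)
  F[1-2] = -720.3243 N (compression)
  Rx@0 = -494.7400 N
  Ry@0 = -145.8356 N
  Ry@2 = +595.4156 N

171.026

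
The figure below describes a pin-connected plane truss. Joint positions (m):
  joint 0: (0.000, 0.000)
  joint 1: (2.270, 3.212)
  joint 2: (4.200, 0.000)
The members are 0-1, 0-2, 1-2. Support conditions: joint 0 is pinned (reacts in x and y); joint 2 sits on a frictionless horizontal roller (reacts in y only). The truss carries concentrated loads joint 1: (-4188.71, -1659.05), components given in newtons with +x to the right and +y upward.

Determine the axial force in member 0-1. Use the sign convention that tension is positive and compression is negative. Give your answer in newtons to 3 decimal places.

-4856.144

N=3 nodes, M=3 members, R=3 reactions → 2N=6, M+R=6
member 0 (0-1): L=3.9332, (cx,cy)=(0.5771,0.8166)
member 1 (0-2): L=4.2000, (cx,cy)=(1.0000,0.0000)
member 2 (1-2): L=3.7472, (cx,cy)=(0.5150,-0.8572)
solve A·x = −loads:
  F[0-1] = -4856.1438 N (compression)
  F[0-2] = -1386.0241 N (compression)
  F[1-2] = +2691.0734 N (tension)
  Rx@0 = +4188.7100 N
  Ry@0 = +3965.7388 N
  Ry@2 = -2306.6888 N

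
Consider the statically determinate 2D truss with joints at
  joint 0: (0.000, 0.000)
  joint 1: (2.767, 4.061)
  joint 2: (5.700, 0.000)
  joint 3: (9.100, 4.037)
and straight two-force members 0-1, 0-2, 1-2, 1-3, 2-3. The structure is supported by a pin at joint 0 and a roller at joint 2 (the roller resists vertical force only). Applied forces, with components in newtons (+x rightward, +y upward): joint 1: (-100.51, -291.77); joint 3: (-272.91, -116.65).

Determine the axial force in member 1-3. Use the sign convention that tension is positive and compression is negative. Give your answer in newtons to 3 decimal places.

-174.112

N=4 nodes, M=5 members, R=3 reactions → 2N=8, M+R=8
member 0 (0-1): L=4.9141, (cx,cy)=(0.5631,0.8264)
member 1 (0-2): L=5.7000, (cx,cy)=(1.0000,0.0000)
member 2 (1-2): L=5.0094, (cx,cy)=(0.5855,-0.8107)
member 3 (1-3): L=6.3330, (cx,cy)=(1.0000,-0.0038)
member 4 (2-3): L=5.2780, (cx,cy)=(0.6442,0.7649)
solve A·x = −loads:
  F[0-1] = -418.0150 N (compression)
  F[0-2] = -138.0450 N (compression)
  F[1-2] = +67.0294 N (tension)
  F[1-3] = -174.1118 N (compression)
  F[2-3] = -153.3719 N (compression)
  Rx@0 = +373.4200 N
  Ry@0 = +345.4492 N
  Ry@2 = +62.9708 N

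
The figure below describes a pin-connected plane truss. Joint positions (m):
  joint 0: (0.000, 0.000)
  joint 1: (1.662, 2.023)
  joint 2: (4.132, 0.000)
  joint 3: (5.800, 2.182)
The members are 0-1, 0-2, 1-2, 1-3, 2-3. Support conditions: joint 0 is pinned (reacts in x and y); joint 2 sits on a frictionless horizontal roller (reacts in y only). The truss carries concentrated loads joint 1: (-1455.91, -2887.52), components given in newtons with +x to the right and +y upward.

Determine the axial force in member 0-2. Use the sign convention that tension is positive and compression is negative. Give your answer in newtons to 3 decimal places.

547.763

N=4 nodes, M=5 members, R=3 reactions → 2N=8, M+R=8
member 0 (0-1): L=2.6182, (cx,cy)=(0.6348,0.7727)
member 1 (0-2): L=4.1320, (cx,cy)=(1.0000,0.0000)
member 2 (1-2): L=3.1927, (cx,cy)=(0.7736,-0.6336)
member 3 (1-3): L=4.1411, (cx,cy)=(0.9993,0.0384)
member 4 (2-3): L=2.7465, (cx,cy)=(0.6073,0.7945)
solve A·x = −loads:
  F[0-1] = -3156.4019 N (compression)
  F[0-2] = +547.7627 N (tension)
  F[1-2] = -708.0365 N (compression)
  F[1-3] = -0.0000 N (compression)
  F[2-3] = +0.0000 N (tension)
  Rx@0 = +1455.9100 N
  Ry@0 = +2438.8868 N
  Ry@2 = +448.6332 N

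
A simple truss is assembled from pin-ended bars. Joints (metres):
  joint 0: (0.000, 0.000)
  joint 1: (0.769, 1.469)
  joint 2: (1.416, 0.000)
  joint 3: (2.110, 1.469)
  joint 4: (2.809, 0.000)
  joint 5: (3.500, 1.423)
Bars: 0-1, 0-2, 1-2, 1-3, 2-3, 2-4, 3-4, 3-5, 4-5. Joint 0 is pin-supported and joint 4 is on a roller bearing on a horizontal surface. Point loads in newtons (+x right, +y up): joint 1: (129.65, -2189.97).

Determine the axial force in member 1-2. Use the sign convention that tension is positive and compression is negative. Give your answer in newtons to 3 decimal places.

N=6 nodes, M=9 members, R=3 reactions → 2N=12, M+R=12
member 0 (0-1): L=1.6581, (cx,cy)=(0.4638,0.8859)
member 1 (0-2): L=1.4160, (cx,cy)=(1.0000,0.0000)
member 2 (1-2): L=1.6052, (cx,cy)=(0.4031,-0.9152)
member 3 (1-3): L=1.3410, (cx,cy)=(1.0000,0.0000)
member 4 (2-3): L=1.6247, (cx,cy)=(0.4272,0.9042)
member 5 (2-4): L=1.3930, (cx,cy)=(1.0000,0.0000)
member 6 (3-4): L=1.6268, (cx,cy)=(0.4297,-0.9030)
member 7 (3-5): L=1.3908, (cx,cy)=(0.9995,-0.0331)
member 8 (4-5): L=1.5819, (cx,cy)=(0.4368,0.8996)
solve A·x = −loads:
  F[0-1] = -1718.6480 N (compression)
  F[0-2] = +926.7274 N (tension)
  F[1-2] = -729.1935 N (compression)
  F[1-3] = -632.8094 N (compression)
  F[2-3] = +738.0582 N (tension)
  F[2-4] = +317.5404 N (tension)
  F[3-4] = -739.0313 N (compression)
  F[3-5] = -0.0000 N (compression)
  F[4-5] = +0.0000 N (tension)
  Rx@0 = -129.6500 N
  Ry@0 = +1522.6354 N
  Ry@4 = +667.3346 N

-729.194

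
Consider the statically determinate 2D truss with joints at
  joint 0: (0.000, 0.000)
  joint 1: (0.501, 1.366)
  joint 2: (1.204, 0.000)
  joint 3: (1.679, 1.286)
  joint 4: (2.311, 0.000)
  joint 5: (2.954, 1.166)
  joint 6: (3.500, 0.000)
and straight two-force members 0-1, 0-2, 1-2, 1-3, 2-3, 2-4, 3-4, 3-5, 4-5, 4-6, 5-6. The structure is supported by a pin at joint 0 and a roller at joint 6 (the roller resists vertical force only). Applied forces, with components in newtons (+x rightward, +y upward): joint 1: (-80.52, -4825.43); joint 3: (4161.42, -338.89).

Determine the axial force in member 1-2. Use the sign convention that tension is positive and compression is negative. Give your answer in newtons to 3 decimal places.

N=7 nodes, M=11 members, R=3 reactions → 2N=14, M+R=14
member 0 (0-1): L=1.4550, (cx,cy)=(0.3443,0.9388)
member 1 (0-2): L=1.2040, (cx,cy)=(1.0000,0.0000)
member 2 (1-2): L=1.5363, (cx,cy)=(0.4576,-0.8892)
member 3 (1-3): L=1.1807, (cx,cy)=(0.9977,-0.0678)
member 4 (2-3): L=1.3709, (cx,cy)=(0.3465,0.9381)
member 5 (2-4): L=1.1070, (cx,cy)=(1.0000,0.0000)
member 6 (3-4): L=1.4329, (cx,cy)=(0.4411,-0.8975)
member 7 (3-5): L=1.2806, (cx,cy)=(0.9956,-0.0937)
member 8 (4-5): L=1.3315, (cx,cy)=(0.4829,0.8757)
member 9 (4-6): L=1.1890, (cx,cy)=(1.0000,0.0000)
member 10 (5-6): L=1.2875, (cx,cy)=(0.4241,-0.9056)
solve A·x = −loads:
  F[0-1] = -2996.6820 N (compression)
  F[0-2] = +5112.7638 N (tension)
  F[1-2] = -2269.4749 N (compression)
  F[1-3] = +87.3642 N (tension)
  F[2-3] = +2151.1761 N (tension)
  F[2-4] = +3328.9112 N (tension)
  F[3-4] = -2380.4542 N (compression)
  F[3-5] = -2289.0556 N (compression)
  F[4-5] = +2439.7172 N (tension)
  F[4-6] = +1100.8479 N (tension)
  F[5-6] = -2595.8762 N (compression)
  Rx@0 = -4080.9000 N
  Ry@0 = +2813.4250 N
  Ry@6 = +2350.8950 N

-2269.475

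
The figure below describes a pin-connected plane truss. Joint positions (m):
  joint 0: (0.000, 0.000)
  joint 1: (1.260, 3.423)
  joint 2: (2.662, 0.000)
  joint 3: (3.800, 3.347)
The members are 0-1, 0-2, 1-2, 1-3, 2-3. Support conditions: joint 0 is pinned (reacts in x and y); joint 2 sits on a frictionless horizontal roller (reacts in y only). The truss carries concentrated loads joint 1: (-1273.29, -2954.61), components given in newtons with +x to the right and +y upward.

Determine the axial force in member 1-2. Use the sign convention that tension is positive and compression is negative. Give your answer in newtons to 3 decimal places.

N=4 nodes, M=5 members, R=3 reactions → 2N=8, M+R=8
member 0 (0-1): L=3.6475, (cx,cy)=(0.3454,0.9384)
member 1 (0-2): L=2.6620, (cx,cy)=(1.0000,0.0000)
member 2 (1-2): L=3.6990, (cx,cy)=(0.3790,-0.9254)
member 3 (1-3): L=2.5411, (cx,cy)=(0.9996,-0.0299)
member 4 (2-3): L=3.5352, (cx,cy)=(0.3219,0.9468)
solve A·x = −loads:
  F[0-1] = -3402.8780 N (compression)
  F[0-2] = -97.8048 N (compression)
  F[1-2] = +258.0449 N (tension)
  F[1-3] = -0.0000 N (compression)
  F[2-3] = +0.0000 N (tension)
  Rx@0 = +1273.2900 N
  Ry@0 = +3193.4015 N
  Ry@2 = -238.7915 N

258.045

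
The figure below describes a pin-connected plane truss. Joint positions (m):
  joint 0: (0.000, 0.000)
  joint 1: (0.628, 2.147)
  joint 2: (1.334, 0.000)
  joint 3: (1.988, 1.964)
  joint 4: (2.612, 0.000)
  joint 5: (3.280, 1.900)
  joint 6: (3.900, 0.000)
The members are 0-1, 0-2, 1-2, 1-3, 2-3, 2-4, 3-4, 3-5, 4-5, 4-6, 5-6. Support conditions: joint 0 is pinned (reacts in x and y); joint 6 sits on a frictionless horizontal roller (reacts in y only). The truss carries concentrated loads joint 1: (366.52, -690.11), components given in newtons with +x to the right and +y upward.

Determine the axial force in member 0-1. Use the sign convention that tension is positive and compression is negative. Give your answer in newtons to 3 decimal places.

-393.016

N=7 nodes, M=11 members, R=3 reactions → 2N=14, M+R=14
member 0 (0-1): L=2.2370, (cx,cy)=(0.2807,0.9598)
member 1 (0-2): L=1.3340, (cx,cy)=(1.0000,0.0000)
member 2 (1-2): L=2.2601, (cx,cy)=(0.3124,-0.9500)
member 3 (1-3): L=1.3723, (cx,cy)=(0.9911,-0.1334)
member 4 (2-3): L=2.0700, (cx,cy)=(0.3159,0.9488)
member 5 (2-4): L=1.2780, (cx,cy)=(1.0000,0.0000)
member 6 (3-4): L=2.0607, (cx,cy)=(0.3028,-0.9531)
member 7 (3-5): L=1.2936, (cx,cy)=(0.9988,-0.0495)
member 8 (4-5): L=2.0140, (cx,cy)=(0.3317,0.9434)
member 9 (4-6): L=1.2880, (cx,cy)=(1.0000,0.0000)
member 10 (5-6): L=1.9986, (cx,cy)=(0.3102,-0.9507)
solve A·x = −loads:
  F[0-1] = -393.0160 N (compression)
  F[0-2] = +476.8546 N (tension)
  F[1-2] = -273.9590 N (compression)
  F[1-3] = -394.8028 N (compression)
  F[2-3] = +274.2993 N (tension)
  F[2-4] = +304.6149 N (tension)
  F[3-4] = -317.4766 N (compression)
  F[3-5] = -208.7376 N (compression)
  F[4-5] = +320.7275 N (tension)
  F[4-6] = +102.1040 N (tension)
  F[5-6] = -329.1371 N (compression)
  Rx@0 = -366.5200 N
  Ry@0 = +377.2106 N
  Ry@6 = +312.8994 N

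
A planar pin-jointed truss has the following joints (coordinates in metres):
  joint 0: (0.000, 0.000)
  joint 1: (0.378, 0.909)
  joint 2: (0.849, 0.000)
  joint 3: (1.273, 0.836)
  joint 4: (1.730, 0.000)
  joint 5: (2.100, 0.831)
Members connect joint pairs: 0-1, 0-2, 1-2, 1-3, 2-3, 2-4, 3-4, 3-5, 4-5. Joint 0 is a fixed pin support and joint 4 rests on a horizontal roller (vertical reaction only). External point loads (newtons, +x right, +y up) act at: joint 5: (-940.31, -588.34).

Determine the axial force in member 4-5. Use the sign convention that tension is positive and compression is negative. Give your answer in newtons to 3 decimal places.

-648.500

N=6 nodes, M=9 members, R=3 reactions → 2N=12, M+R=12
member 0 (0-1): L=0.9845, (cx,cy)=(0.3840,0.9233)
member 1 (0-2): L=0.8490, (cx,cy)=(1.0000,0.0000)
member 2 (1-2): L=1.0238, (cx,cy)=(0.4601,-0.8879)
member 3 (1-3): L=0.8980, (cx,cy)=(0.9967,-0.0813)
member 4 (2-3): L=0.9374, (cx,cy)=(0.4523,0.8919)
member 5 (2-4): L=0.8810, (cx,cy)=(1.0000,0.0000)
member 6 (3-4): L=0.9528, (cx,cy)=(0.4797,-0.8775)
member 7 (3-5): L=0.8270, (cx,cy)=(1.0000,-0.0060)
member 8 (4-5): L=0.9096, (cx,cy)=(0.4068,0.9135)
solve A·x = −loads:
  F[0-1] = -352.8954 N (compression)
  F[0-2] = -804.8101 N (compression)
  F[1-2] = +396.1801 N (tension)
  F[1-3] = -318.8220 N (compression)
  F[2-3] = -394.4189 N (compression)
  F[2-4] = -444.1370 N (compression)
  F[3-4] = +376.0143 N (tension)
  F[3-5] = -676.5447 N (compression)
  F[4-5] = -648.5000 N (compression)
  Rx@0 = +940.3100 N
  Ry@0 = +325.8450 N
  Ry@4 = +262.4950 N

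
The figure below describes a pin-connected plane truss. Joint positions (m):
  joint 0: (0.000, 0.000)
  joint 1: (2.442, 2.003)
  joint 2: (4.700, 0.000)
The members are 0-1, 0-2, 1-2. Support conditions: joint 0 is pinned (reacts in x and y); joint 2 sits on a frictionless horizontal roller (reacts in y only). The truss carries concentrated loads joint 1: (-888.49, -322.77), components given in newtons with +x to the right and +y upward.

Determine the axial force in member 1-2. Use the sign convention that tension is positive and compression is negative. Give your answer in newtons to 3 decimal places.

317.878

N=3 nodes, M=3 members, R=3 reactions → 2N=6, M+R=6
member 0 (0-1): L=3.1584, (cx,cy)=(0.7732,0.6342)
member 1 (0-2): L=4.7000, (cx,cy)=(1.0000,0.0000)
member 2 (1-2): L=3.0184, (cx,cy)=(0.7481,-0.6636)
solve A·x = −loads:
  F[0-1] = -841.5753 N (compression)
  F[0-2] = -237.8001 N (compression)
  F[1-2] = +317.8784 N (tension)
  Rx@0 = +888.4900 N
  Ry@0 = +533.7149 N
  Ry@2 = -210.9449 N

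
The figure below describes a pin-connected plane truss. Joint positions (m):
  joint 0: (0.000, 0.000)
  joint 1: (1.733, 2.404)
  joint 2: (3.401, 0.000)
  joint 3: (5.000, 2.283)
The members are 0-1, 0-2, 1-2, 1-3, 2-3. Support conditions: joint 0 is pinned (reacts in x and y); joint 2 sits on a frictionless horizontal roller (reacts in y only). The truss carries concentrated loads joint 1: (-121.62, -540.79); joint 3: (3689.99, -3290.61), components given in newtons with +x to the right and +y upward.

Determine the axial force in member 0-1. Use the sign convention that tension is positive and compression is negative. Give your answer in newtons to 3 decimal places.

N=4 nodes, M=5 members, R=3 reactions → 2N=8, M+R=8
member 0 (0-1): L=2.9635, (cx,cy)=(0.5848,0.8112)
member 1 (0-2): L=3.4010, (cx,cy)=(1.0000,0.0000)
member 2 (1-2): L=2.9260, (cx,cy)=(0.5701,-0.8216)
member 3 (1-3): L=3.2692, (cx,cy)=(0.9993,-0.0370)
member 4 (2-3): L=2.7873, (cx,cy)=(0.5737,0.8191)
solve A·x = −loads:
  F[0-1] = +4527.7601 N (tension)
  F[0-2] = +920.6457 N (tension)
  F[1-2] = -5392.0308 N (compression)
  F[1-3] = +5847.1464 N (tension)
  F[2-3] = -3753.2313 N (compression)
  Rx@0 = -3568.3700 N
  Ry@0 = -3672.8963 N
  Ry@2 = +7504.2963 N

4527.760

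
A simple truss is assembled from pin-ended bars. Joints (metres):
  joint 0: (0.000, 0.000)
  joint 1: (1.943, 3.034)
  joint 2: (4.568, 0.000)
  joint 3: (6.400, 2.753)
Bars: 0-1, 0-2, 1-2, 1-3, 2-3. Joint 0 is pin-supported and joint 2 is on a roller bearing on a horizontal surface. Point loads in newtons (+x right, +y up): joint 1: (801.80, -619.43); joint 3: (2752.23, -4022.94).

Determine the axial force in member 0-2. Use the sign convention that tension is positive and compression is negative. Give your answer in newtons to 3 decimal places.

N=4 nodes, M=5 members, R=3 reactions → 2N=8, M+R=8
member 0 (0-1): L=3.6028, (cx,cy)=(0.5393,0.8421)
member 1 (0-2): L=4.5680, (cx,cy)=(1.0000,0.0000)
member 2 (1-2): L=4.0120, (cx,cy)=(0.6543,-0.7562)
member 3 (1-3): L=4.4658, (cx,cy)=(0.9980,-0.0629)
member 4 (2-3): L=3.3068, (cx,cy)=(0.5540,0.8325)
solve A·x = −loads:
  F[0-1] = +4095.2603 N (tension)
  F[0-2] = +1345.4650 N (tension)
  F[1-2] = -5813.8028 N (compression)
  F[1-3] = +5221.0501 N (tension)
  F[2-3] = -4437.6621 N (compression)
  Rx@0 = -3554.0300 N
  Ry@0 = -3448.6805 N
  Ry@2 = +8091.0505 N

1345.465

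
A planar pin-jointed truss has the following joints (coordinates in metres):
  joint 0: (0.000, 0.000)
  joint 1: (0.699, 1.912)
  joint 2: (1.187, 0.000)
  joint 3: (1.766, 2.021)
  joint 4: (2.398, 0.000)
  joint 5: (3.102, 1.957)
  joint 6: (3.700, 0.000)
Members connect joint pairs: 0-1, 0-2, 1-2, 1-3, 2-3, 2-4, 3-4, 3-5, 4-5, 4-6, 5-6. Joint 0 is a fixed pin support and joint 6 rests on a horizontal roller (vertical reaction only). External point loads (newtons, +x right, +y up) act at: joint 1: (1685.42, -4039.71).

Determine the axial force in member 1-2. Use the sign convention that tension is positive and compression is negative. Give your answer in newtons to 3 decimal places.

N=7 nodes, M=11 members, R=3 reactions → 2N=14, M+R=14
member 0 (0-1): L=2.0358, (cx,cy)=(0.3434,0.9392)
member 1 (0-2): L=1.1870, (cx,cy)=(1.0000,0.0000)
member 2 (1-2): L=1.9733, (cx,cy)=(0.2473,-0.9689)
member 3 (1-3): L=1.0726, (cx,cy)=(0.9948,0.1016)
member 4 (2-3): L=2.1023, (cx,cy)=(0.2754,0.9613)
member 5 (2-4): L=1.2110, (cx,cy)=(1.0000,0.0000)
member 6 (3-4): L=2.1175, (cx,cy)=(0.2985,-0.9544)
member 7 (3-5): L=1.3375, (cx,cy)=(0.9989,-0.0478)
member 8 (4-5): L=2.0798, (cx,cy)=(0.3385,0.9410)
member 9 (4-6): L=1.3020, (cx,cy)=(1.0000,0.0000)
member 10 (5-6): L=2.0463, (cx,cy)=(0.2922,-0.9563)
solve A·x = −loads:
  F[0-1] = -2561.2968 N (compression)
  F[0-2] = +2564.8659 N (tension)
  F[1-2] = -1907.2037 N (compression)
  F[1-3] = -2104.1039 N (compression)
  F[2-3] = +1922.3057 N (tension)
  F[2-4] = +1563.7838 N (tension)
  F[3-4] = -1658.5247 N (compression)
  F[3-5] = -1070.0008 N (compression)
  F[4-5] = +1682.2385 N (tension)
  F[4-6] = +499.3406 N (tension)
  F[5-6] = -1708.7192 N (compression)
  Rx@0 = -1685.4200 N
  Ry@0 = +2405.5802 N
  Ry@6 = +1634.1298 N

-1907.204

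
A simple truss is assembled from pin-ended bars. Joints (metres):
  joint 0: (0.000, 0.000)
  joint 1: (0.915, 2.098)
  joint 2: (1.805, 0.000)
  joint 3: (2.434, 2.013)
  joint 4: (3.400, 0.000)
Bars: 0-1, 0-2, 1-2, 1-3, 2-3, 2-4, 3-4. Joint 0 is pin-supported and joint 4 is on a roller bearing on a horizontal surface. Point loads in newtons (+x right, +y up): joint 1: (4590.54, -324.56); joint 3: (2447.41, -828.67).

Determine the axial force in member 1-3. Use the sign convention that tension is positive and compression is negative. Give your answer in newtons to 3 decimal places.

N=5 nodes, M=7 members, R=3 reactions → 2N=10, M+R=10
member 0 (0-1): L=2.2888, (cx,cy)=(0.3998,0.9166)
member 1 (0-2): L=1.8050, (cx,cy)=(1.0000,0.0000)
member 2 (1-2): L=2.2790, (cx,cy)=(0.3905,-0.9206)
member 3 (1-3): L=1.5214, (cx,cy)=(0.9984,-0.0559)
member 4 (2-3): L=2.1090, (cx,cy)=(0.2982,0.9545)
member 5 (2-4): L=1.5950, (cx,cy)=(1.0000,0.0000)
member 6 (3-4): L=2.2328, (cx,cy)=(0.4326,-0.9016)
solve A·x = −loads:
  F[0-1] = +4155.4814 N (tension)
  F[0-2] = +5376.7370 N (tension)
  F[1-2] = -4416.8922 N (compression)
  F[1-3] = -1206.2942 N (compression)
  F[2-3] = +4260.0336 N (tension)
  F[2-4] = +2381.2735 N (tension)
  F[3-4] = -5504.0058 N (compression)
  Rx@0 = -7037.9500 N
  Ry@0 = -3808.9889 N
  Ry@4 = +4962.2189 N

-1206.294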